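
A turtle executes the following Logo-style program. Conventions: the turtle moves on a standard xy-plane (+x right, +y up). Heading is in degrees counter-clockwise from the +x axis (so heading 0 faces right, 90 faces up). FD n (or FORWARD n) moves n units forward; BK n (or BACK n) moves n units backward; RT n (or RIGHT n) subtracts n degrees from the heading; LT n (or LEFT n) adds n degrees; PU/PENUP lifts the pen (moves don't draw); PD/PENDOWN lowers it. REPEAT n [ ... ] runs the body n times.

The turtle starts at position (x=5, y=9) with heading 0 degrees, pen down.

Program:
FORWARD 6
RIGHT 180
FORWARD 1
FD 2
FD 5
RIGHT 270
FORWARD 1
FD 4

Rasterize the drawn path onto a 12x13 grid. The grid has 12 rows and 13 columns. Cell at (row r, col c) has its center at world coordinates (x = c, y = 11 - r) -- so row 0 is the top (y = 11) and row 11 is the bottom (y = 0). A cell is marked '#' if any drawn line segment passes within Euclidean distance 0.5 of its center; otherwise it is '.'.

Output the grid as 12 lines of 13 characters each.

Answer: .............
.............
...#########.
...#.........
...#.........
...#.........
...#.........
...#.........
.............
.............
.............
.............

Derivation:
Segment 0: (5,9) -> (11,9)
Segment 1: (11,9) -> (10,9)
Segment 2: (10,9) -> (8,9)
Segment 3: (8,9) -> (3,9)
Segment 4: (3,9) -> (3,8)
Segment 5: (3,8) -> (3,4)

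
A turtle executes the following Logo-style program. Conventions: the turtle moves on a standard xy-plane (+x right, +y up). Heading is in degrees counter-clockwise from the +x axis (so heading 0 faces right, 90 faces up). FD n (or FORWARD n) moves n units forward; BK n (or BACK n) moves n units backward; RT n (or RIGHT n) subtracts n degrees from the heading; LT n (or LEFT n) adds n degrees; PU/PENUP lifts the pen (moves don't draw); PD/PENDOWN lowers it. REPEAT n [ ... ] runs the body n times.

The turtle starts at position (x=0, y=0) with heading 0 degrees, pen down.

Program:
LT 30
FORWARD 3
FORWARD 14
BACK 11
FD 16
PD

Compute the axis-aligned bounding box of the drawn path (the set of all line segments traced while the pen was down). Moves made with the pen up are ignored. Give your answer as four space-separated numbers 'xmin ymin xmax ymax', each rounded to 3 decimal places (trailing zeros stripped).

Executing turtle program step by step:
Start: pos=(0,0), heading=0, pen down
LT 30: heading 0 -> 30
FD 3: (0,0) -> (2.598,1.5) [heading=30, draw]
FD 14: (2.598,1.5) -> (14.722,8.5) [heading=30, draw]
BK 11: (14.722,8.5) -> (5.196,3) [heading=30, draw]
FD 16: (5.196,3) -> (19.053,11) [heading=30, draw]
PD: pen down
Final: pos=(19.053,11), heading=30, 4 segment(s) drawn

Segment endpoints: x in {0, 2.598, 5.196, 14.722, 19.053}, y in {0, 1.5, 3, 8.5, 11}
xmin=0, ymin=0, xmax=19.053, ymax=11

Answer: 0 0 19.053 11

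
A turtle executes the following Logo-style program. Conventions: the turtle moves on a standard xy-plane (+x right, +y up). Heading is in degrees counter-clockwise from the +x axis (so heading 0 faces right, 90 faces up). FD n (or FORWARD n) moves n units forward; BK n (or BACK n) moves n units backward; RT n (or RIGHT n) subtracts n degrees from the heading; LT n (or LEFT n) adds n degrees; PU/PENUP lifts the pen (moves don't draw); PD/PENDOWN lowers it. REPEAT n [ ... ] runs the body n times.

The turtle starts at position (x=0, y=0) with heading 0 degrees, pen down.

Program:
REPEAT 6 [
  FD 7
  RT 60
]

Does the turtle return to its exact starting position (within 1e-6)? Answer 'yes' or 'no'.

Executing turtle program step by step:
Start: pos=(0,0), heading=0, pen down
REPEAT 6 [
  -- iteration 1/6 --
  FD 7: (0,0) -> (7,0) [heading=0, draw]
  RT 60: heading 0 -> 300
  -- iteration 2/6 --
  FD 7: (7,0) -> (10.5,-6.062) [heading=300, draw]
  RT 60: heading 300 -> 240
  -- iteration 3/6 --
  FD 7: (10.5,-6.062) -> (7,-12.124) [heading=240, draw]
  RT 60: heading 240 -> 180
  -- iteration 4/6 --
  FD 7: (7,-12.124) -> (0,-12.124) [heading=180, draw]
  RT 60: heading 180 -> 120
  -- iteration 5/6 --
  FD 7: (0,-12.124) -> (-3.5,-6.062) [heading=120, draw]
  RT 60: heading 120 -> 60
  -- iteration 6/6 --
  FD 7: (-3.5,-6.062) -> (0,0) [heading=60, draw]
  RT 60: heading 60 -> 0
]
Final: pos=(0,0), heading=0, 6 segment(s) drawn

Start position: (0, 0)
Final position: (0, 0)
Distance = 0; < 1e-6 -> CLOSED

Answer: yes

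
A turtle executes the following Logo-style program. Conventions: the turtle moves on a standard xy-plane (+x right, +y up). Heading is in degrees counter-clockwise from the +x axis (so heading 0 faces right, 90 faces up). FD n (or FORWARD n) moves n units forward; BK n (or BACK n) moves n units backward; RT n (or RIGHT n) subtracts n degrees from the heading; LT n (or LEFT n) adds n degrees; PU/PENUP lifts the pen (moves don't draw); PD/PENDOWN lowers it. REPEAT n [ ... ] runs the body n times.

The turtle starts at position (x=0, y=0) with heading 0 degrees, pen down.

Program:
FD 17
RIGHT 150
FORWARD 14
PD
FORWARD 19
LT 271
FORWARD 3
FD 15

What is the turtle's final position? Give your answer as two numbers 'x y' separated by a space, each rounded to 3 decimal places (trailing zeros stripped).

Answer: -20.85 -1.071

Derivation:
Executing turtle program step by step:
Start: pos=(0,0), heading=0, pen down
FD 17: (0,0) -> (17,0) [heading=0, draw]
RT 150: heading 0 -> 210
FD 14: (17,0) -> (4.876,-7) [heading=210, draw]
PD: pen down
FD 19: (4.876,-7) -> (-11.579,-16.5) [heading=210, draw]
LT 271: heading 210 -> 121
FD 3: (-11.579,-16.5) -> (-13.124,-13.928) [heading=121, draw]
FD 15: (-13.124,-13.928) -> (-20.85,-1.071) [heading=121, draw]
Final: pos=(-20.85,-1.071), heading=121, 5 segment(s) drawn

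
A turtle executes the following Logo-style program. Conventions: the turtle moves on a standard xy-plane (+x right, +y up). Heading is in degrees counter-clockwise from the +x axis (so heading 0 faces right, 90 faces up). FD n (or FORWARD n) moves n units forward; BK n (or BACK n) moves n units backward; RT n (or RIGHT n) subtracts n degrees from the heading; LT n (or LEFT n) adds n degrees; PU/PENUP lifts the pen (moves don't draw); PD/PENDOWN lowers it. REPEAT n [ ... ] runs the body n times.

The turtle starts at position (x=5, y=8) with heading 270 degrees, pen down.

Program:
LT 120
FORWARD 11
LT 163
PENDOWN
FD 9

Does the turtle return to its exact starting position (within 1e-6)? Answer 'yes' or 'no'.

Answer: no

Derivation:
Executing turtle program step by step:
Start: pos=(5,8), heading=270, pen down
LT 120: heading 270 -> 30
FD 11: (5,8) -> (14.526,13.5) [heading=30, draw]
LT 163: heading 30 -> 193
PD: pen down
FD 9: (14.526,13.5) -> (5.757,11.475) [heading=193, draw]
Final: pos=(5.757,11.475), heading=193, 2 segment(s) drawn

Start position: (5, 8)
Final position: (5.757, 11.475)
Distance = 3.557; >= 1e-6 -> NOT closed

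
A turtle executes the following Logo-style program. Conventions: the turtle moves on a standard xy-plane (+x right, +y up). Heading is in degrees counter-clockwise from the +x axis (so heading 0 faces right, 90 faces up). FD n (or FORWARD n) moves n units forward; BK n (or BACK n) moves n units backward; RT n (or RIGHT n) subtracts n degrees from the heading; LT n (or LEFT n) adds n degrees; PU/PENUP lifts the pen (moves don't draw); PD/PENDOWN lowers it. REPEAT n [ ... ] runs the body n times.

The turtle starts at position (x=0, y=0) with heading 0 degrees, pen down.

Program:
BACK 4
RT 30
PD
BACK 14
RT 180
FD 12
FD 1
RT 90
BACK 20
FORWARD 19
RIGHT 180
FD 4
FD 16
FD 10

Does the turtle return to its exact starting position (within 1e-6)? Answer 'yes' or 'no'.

Executing turtle program step by step:
Start: pos=(0,0), heading=0, pen down
BK 4: (0,0) -> (-4,0) [heading=0, draw]
RT 30: heading 0 -> 330
PD: pen down
BK 14: (-4,0) -> (-16.124,7) [heading=330, draw]
RT 180: heading 330 -> 150
FD 12: (-16.124,7) -> (-26.517,13) [heading=150, draw]
FD 1: (-26.517,13) -> (-27.383,13.5) [heading=150, draw]
RT 90: heading 150 -> 60
BK 20: (-27.383,13.5) -> (-37.383,-3.821) [heading=60, draw]
FD 19: (-37.383,-3.821) -> (-27.883,12.634) [heading=60, draw]
RT 180: heading 60 -> 240
FD 4: (-27.883,12.634) -> (-29.883,9.17) [heading=240, draw]
FD 16: (-29.883,9.17) -> (-37.883,-4.687) [heading=240, draw]
FD 10: (-37.883,-4.687) -> (-42.883,-13.347) [heading=240, draw]
Final: pos=(-42.883,-13.347), heading=240, 9 segment(s) drawn

Start position: (0, 0)
Final position: (-42.883, -13.347)
Distance = 44.912; >= 1e-6 -> NOT closed

Answer: no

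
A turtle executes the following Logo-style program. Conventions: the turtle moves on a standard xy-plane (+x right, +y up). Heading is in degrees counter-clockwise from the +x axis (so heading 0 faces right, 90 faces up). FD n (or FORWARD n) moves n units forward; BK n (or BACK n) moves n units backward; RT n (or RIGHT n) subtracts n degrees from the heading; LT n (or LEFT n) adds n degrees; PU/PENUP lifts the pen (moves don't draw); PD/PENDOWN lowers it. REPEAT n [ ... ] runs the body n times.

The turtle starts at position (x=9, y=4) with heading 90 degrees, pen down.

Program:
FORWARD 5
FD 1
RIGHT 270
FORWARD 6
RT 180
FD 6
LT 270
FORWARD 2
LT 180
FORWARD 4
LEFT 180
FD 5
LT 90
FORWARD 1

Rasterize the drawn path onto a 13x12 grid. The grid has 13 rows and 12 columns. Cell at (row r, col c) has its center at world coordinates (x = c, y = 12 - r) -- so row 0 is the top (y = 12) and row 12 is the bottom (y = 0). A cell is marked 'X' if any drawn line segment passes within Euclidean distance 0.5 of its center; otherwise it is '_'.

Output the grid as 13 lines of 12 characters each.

Segment 0: (9,4) -> (9,9)
Segment 1: (9,9) -> (9,10)
Segment 2: (9,10) -> (3,10)
Segment 3: (3,10) -> (9,10)
Segment 4: (9,10) -> (9,8)
Segment 5: (9,8) -> (9,12)
Segment 6: (9,12) -> (9,7)
Segment 7: (9,7) -> (10,7)

Answer: _________X__
_________X__
___XXXXXXX__
_________X__
_________X__
_________XX_
_________X__
_________X__
_________X__
____________
____________
____________
____________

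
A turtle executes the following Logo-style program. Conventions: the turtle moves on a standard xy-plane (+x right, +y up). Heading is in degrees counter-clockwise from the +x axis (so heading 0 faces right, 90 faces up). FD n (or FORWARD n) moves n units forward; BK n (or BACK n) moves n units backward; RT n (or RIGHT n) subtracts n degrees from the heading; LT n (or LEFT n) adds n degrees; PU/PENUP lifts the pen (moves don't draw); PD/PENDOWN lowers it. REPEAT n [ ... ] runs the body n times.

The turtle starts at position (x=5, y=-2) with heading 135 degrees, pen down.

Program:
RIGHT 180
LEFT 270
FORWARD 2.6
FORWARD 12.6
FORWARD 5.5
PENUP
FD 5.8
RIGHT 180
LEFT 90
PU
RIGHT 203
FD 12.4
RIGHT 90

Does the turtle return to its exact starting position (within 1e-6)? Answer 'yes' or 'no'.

Executing turtle program step by step:
Start: pos=(5,-2), heading=135, pen down
RT 180: heading 135 -> 315
LT 270: heading 315 -> 225
FD 2.6: (5,-2) -> (3.162,-3.838) [heading=225, draw]
FD 12.6: (3.162,-3.838) -> (-5.748,-12.748) [heading=225, draw]
FD 5.5: (-5.748,-12.748) -> (-9.637,-16.637) [heading=225, draw]
PU: pen up
FD 5.8: (-9.637,-16.637) -> (-13.738,-20.738) [heading=225, move]
RT 180: heading 225 -> 45
LT 90: heading 45 -> 135
PU: pen up
RT 203: heading 135 -> 292
FD 12.4: (-13.738,-20.738) -> (-9.093,-32.235) [heading=292, move]
RT 90: heading 292 -> 202
Final: pos=(-9.093,-32.235), heading=202, 3 segment(s) drawn

Start position: (5, -2)
Final position: (-9.093, -32.235)
Distance = 33.359; >= 1e-6 -> NOT closed

Answer: no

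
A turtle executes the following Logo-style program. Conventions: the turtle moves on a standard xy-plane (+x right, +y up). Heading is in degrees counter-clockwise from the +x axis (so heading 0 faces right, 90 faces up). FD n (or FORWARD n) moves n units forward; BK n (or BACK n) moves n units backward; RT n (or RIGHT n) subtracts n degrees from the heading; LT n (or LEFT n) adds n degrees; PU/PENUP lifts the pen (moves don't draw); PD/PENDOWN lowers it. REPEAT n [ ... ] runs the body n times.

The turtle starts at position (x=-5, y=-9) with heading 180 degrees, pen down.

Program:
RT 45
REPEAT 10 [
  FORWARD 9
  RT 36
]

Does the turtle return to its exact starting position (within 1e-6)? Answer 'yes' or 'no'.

Answer: yes

Derivation:
Executing turtle program step by step:
Start: pos=(-5,-9), heading=180, pen down
RT 45: heading 180 -> 135
REPEAT 10 [
  -- iteration 1/10 --
  FD 9: (-5,-9) -> (-11.364,-2.636) [heading=135, draw]
  RT 36: heading 135 -> 99
  -- iteration 2/10 --
  FD 9: (-11.364,-2.636) -> (-12.772,6.253) [heading=99, draw]
  RT 36: heading 99 -> 63
  -- iteration 3/10 --
  FD 9: (-12.772,6.253) -> (-8.686,14.272) [heading=63, draw]
  RT 36: heading 63 -> 27
  -- iteration 4/10 --
  FD 9: (-8.686,14.272) -> (-0.667,18.358) [heading=27, draw]
  RT 36: heading 27 -> 351
  -- iteration 5/10 --
  FD 9: (-0.667,18.358) -> (8.222,16.95) [heading=351, draw]
  RT 36: heading 351 -> 315
  -- iteration 6/10 --
  FD 9: (8.222,16.95) -> (14.586,10.586) [heading=315, draw]
  RT 36: heading 315 -> 279
  -- iteration 7/10 --
  FD 9: (14.586,10.586) -> (15.994,1.697) [heading=279, draw]
  RT 36: heading 279 -> 243
  -- iteration 8/10 --
  FD 9: (15.994,1.697) -> (11.908,-6.322) [heading=243, draw]
  RT 36: heading 243 -> 207
  -- iteration 9/10 --
  FD 9: (11.908,-6.322) -> (3.889,-10.408) [heading=207, draw]
  RT 36: heading 207 -> 171
  -- iteration 10/10 --
  FD 9: (3.889,-10.408) -> (-5,-9) [heading=171, draw]
  RT 36: heading 171 -> 135
]
Final: pos=(-5,-9), heading=135, 10 segment(s) drawn

Start position: (-5, -9)
Final position: (-5, -9)
Distance = 0; < 1e-6 -> CLOSED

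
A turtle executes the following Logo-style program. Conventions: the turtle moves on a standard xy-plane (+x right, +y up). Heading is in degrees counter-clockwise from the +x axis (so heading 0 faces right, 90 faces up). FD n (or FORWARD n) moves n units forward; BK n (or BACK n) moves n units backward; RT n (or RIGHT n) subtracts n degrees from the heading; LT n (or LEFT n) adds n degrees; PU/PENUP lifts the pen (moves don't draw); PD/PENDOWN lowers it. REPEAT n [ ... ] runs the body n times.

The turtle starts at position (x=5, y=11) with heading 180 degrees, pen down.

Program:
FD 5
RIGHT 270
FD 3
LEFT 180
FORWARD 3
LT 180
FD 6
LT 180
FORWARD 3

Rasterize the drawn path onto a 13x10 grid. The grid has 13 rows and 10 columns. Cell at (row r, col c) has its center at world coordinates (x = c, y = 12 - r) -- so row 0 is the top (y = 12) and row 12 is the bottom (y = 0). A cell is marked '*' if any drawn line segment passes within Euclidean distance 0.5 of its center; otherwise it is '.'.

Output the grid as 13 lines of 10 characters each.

Segment 0: (5,11) -> (0,11)
Segment 1: (0,11) -> (0,8)
Segment 2: (0,8) -> (0,11)
Segment 3: (0,11) -> (-0,5)
Segment 4: (-0,5) -> (0,8)

Answer: ..........
******....
*.........
*.........
*.........
*.........
*.........
*.........
..........
..........
..........
..........
..........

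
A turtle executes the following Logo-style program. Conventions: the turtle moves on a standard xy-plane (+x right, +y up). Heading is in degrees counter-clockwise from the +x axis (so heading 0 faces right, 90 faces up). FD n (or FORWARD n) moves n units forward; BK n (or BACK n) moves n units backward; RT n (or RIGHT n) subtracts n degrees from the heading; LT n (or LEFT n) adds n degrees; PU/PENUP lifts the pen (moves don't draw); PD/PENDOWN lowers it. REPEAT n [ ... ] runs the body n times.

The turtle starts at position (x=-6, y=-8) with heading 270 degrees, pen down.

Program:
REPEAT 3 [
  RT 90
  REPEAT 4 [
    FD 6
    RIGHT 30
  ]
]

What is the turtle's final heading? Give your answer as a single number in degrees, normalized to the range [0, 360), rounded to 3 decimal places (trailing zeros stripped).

Answer: 0

Derivation:
Executing turtle program step by step:
Start: pos=(-6,-8), heading=270, pen down
REPEAT 3 [
  -- iteration 1/3 --
  RT 90: heading 270 -> 180
  REPEAT 4 [
    -- iteration 1/4 --
    FD 6: (-6,-8) -> (-12,-8) [heading=180, draw]
    RT 30: heading 180 -> 150
    -- iteration 2/4 --
    FD 6: (-12,-8) -> (-17.196,-5) [heading=150, draw]
    RT 30: heading 150 -> 120
    -- iteration 3/4 --
    FD 6: (-17.196,-5) -> (-20.196,0.196) [heading=120, draw]
    RT 30: heading 120 -> 90
    -- iteration 4/4 --
    FD 6: (-20.196,0.196) -> (-20.196,6.196) [heading=90, draw]
    RT 30: heading 90 -> 60
  ]
  -- iteration 2/3 --
  RT 90: heading 60 -> 330
  REPEAT 4 [
    -- iteration 1/4 --
    FD 6: (-20.196,6.196) -> (-15,3.196) [heading=330, draw]
    RT 30: heading 330 -> 300
    -- iteration 2/4 --
    FD 6: (-15,3.196) -> (-12,-2) [heading=300, draw]
    RT 30: heading 300 -> 270
    -- iteration 3/4 --
    FD 6: (-12,-2) -> (-12,-8) [heading=270, draw]
    RT 30: heading 270 -> 240
    -- iteration 4/4 --
    FD 6: (-12,-8) -> (-15,-13.196) [heading=240, draw]
    RT 30: heading 240 -> 210
  ]
  -- iteration 3/3 --
  RT 90: heading 210 -> 120
  REPEAT 4 [
    -- iteration 1/4 --
    FD 6: (-15,-13.196) -> (-18,-8) [heading=120, draw]
    RT 30: heading 120 -> 90
    -- iteration 2/4 --
    FD 6: (-18,-8) -> (-18,-2) [heading=90, draw]
    RT 30: heading 90 -> 60
    -- iteration 3/4 --
    FD 6: (-18,-2) -> (-15,3.196) [heading=60, draw]
    RT 30: heading 60 -> 30
    -- iteration 4/4 --
    FD 6: (-15,3.196) -> (-9.804,6.196) [heading=30, draw]
    RT 30: heading 30 -> 0
  ]
]
Final: pos=(-9.804,6.196), heading=0, 12 segment(s) drawn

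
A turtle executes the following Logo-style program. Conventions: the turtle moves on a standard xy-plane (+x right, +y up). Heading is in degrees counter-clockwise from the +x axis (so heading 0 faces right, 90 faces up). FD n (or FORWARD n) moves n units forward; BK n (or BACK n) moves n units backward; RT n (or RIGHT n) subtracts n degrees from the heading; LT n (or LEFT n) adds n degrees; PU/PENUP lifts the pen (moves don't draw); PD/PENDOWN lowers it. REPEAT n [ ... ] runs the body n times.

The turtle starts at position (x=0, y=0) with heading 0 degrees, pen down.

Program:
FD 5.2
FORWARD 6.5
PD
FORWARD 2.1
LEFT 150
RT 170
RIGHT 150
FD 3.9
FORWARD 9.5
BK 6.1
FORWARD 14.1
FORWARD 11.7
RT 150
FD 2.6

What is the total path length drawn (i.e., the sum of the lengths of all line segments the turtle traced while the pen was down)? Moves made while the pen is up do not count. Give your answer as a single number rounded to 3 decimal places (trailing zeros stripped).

Executing turtle program step by step:
Start: pos=(0,0), heading=0, pen down
FD 5.2: (0,0) -> (5.2,0) [heading=0, draw]
FD 6.5: (5.2,0) -> (11.7,0) [heading=0, draw]
PD: pen down
FD 2.1: (11.7,0) -> (13.8,0) [heading=0, draw]
LT 150: heading 0 -> 150
RT 170: heading 150 -> 340
RT 150: heading 340 -> 190
FD 3.9: (13.8,0) -> (9.959,-0.677) [heading=190, draw]
FD 9.5: (9.959,-0.677) -> (0.604,-2.327) [heading=190, draw]
BK 6.1: (0.604,-2.327) -> (6.611,-1.268) [heading=190, draw]
FD 14.1: (6.611,-1.268) -> (-7.275,-3.716) [heading=190, draw]
FD 11.7: (-7.275,-3.716) -> (-18.797,-5.748) [heading=190, draw]
RT 150: heading 190 -> 40
FD 2.6: (-18.797,-5.748) -> (-16.805,-4.077) [heading=40, draw]
Final: pos=(-16.805,-4.077), heading=40, 9 segment(s) drawn

Segment lengths:
  seg 1: (0,0) -> (5.2,0), length = 5.2
  seg 2: (5.2,0) -> (11.7,0), length = 6.5
  seg 3: (11.7,0) -> (13.8,0), length = 2.1
  seg 4: (13.8,0) -> (9.959,-0.677), length = 3.9
  seg 5: (9.959,-0.677) -> (0.604,-2.327), length = 9.5
  seg 6: (0.604,-2.327) -> (6.611,-1.268), length = 6.1
  seg 7: (6.611,-1.268) -> (-7.275,-3.716), length = 14.1
  seg 8: (-7.275,-3.716) -> (-18.797,-5.748), length = 11.7
  seg 9: (-18.797,-5.748) -> (-16.805,-4.077), length = 2.6
Total = 61.7

Answer: 61.7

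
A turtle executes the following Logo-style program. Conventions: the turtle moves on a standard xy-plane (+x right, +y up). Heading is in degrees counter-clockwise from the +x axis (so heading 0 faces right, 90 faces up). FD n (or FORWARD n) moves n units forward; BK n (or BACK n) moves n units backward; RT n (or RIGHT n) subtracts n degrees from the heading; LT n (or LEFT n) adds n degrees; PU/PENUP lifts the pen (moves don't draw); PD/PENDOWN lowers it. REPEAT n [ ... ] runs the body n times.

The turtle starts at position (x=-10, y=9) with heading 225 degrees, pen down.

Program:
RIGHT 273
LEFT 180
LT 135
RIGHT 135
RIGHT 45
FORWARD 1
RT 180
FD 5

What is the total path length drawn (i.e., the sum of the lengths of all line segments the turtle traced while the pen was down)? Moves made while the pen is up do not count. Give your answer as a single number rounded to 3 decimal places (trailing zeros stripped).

Executing turtle program step by step:
Start: pos=(-10,9), heading=225, pen down
RT 273: heading 225 -> 312
LT 180: heading 312 -> 132
LT 135: heading 132 -> 267
RT 135: heading 267 -> 132
RT 45: heading 132 -> 87
FD 1: (-10,9) -> (-9.948,9.999) [heading=87, draw]
RT 180: heading 87 -> 267
FD 5: (-9.948,9.999) -> (-10.209,5.005) [heading=267, draw]
Final: pos=(-10.209,5.005), heading=267, 2 segment(s) drawn

Segment lengths:
  seg 1: (-10,9) -> (-9.948,9.999), length = 1
  seg 2: (-9.948,9.999) -> (-10.209,5.005), length = 5
Total = 6

Answer: 6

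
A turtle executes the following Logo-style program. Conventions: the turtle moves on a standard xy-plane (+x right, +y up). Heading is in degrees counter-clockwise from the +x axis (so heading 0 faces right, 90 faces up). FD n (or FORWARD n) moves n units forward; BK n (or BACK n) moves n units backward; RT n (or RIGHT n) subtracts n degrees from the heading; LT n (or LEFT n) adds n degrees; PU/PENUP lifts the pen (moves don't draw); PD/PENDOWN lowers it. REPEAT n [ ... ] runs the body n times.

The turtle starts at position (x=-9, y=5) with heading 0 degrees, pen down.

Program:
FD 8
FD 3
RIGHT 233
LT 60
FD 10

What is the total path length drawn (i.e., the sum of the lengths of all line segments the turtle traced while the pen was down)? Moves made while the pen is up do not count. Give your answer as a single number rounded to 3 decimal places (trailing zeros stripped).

Answer: 21

Derivation:
Executing turtle program step by step:
Start: pos=(-9,5), heading=0, pen down
FD 8: (-9,5) -> (-1,5) [heading=0, draw]
FD 3: (-1,5) -> (2,5) [heading=0, draw]
RT 233: heading 0 -> 127
LT 60: heading 127 -> 187
FD 10: (2,5) -> (-7.925,3.781) [heading=187, draw]
Final: pos=(-7.925,3.781), heading=187, 3 segment(s) drawn

Segment lengths:
  seg 1: (-9,5) -> (-1,5), length = 8
  seg 2: (-1,5) -> (2,5), length = 3
  seg 3: (2,5) -> (-7.925,3.781), length = 10
Total = 21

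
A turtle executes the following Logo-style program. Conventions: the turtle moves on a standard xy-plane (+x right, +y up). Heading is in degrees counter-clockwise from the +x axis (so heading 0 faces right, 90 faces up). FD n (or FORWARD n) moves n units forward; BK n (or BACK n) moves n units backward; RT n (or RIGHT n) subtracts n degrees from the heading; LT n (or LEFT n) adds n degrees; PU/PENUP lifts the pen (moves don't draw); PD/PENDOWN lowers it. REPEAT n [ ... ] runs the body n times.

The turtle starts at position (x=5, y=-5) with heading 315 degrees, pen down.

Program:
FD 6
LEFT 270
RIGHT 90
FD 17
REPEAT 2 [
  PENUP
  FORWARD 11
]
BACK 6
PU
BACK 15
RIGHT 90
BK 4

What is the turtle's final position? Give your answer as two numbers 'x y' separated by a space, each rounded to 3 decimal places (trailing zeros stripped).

Executing turtle program step by step:
Start: pos=(5,-5), heading=315, pen down
FD 6: (5,-5) -> (9.243,-9.243) [heading=315, draw]
LT 270: heading 315 -> 225
RT 90: heading 225 -> 135
FD 17: (9.243,-9.243) -> (-2.778,2.778) [heading=135, draw]
REPEAT 2 [
  -- iteration 1/2 --
  PU: pen up
  FD 11: (-2.778,2.778) -> (-10.556,10.556) [heading=135, move]
  -- iteration 2/2 --
  PU: pen up
  FD 11: (-10.556,10.556) -> (-18.335,18.335) [heading=135, move]
]
BK 6: (-18.335,18.335) -> (-14.092,14.092) [heading=135, move]
PU: pen up
BK 15: (-14.092,14.092) -> (-3.485,3.485) [heading=135, move]
RT 90: heading 135 -> 45
BK 4: (-3.485,3.485) -> (-6.314,0.657) [heading=45, move]
Final: pos=(-6.314,0.657), heading=45, 2 segment(s) drawn

Answer: -6.314 0.657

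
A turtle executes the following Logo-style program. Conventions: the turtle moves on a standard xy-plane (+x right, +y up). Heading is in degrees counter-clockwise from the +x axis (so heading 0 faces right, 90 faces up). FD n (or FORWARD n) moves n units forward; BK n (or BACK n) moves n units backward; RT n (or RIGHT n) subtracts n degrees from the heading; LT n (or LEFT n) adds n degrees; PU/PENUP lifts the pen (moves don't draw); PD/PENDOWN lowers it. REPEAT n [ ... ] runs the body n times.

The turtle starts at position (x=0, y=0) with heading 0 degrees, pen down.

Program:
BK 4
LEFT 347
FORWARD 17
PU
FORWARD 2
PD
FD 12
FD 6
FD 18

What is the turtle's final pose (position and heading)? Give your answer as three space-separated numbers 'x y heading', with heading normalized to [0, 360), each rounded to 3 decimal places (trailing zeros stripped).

Answer: 49.59 -12.372 347

Derivation:
Executing turtle program step by step:
Start: pos=(0,0), heading=0, pen down
BK 4: (0,0) -> (-4,0) [heading=0, draw]
LT 347: heading 0 -> 347
FD 17: (-4,0) -> (12.564,-3.824) [heading=347, draw]
PU: pen up
FD 2: (12.564,-3.824) -> (14.513,-4.274) [heading=347, move]
PD: pen down
FD 12: (14.513,-4.274) -> (26.205,-6.973) [heading=347, draw]
FD 6: (26.205,-6.973) -> (32.052,-8.323) [heading=347, draw]
FD 18: (32.052,-8.323) -> (49.59,-12.372) [heading=347, draw]
Final: pos=(49.59,-12.372), heading=347, 5 segment(s) drawn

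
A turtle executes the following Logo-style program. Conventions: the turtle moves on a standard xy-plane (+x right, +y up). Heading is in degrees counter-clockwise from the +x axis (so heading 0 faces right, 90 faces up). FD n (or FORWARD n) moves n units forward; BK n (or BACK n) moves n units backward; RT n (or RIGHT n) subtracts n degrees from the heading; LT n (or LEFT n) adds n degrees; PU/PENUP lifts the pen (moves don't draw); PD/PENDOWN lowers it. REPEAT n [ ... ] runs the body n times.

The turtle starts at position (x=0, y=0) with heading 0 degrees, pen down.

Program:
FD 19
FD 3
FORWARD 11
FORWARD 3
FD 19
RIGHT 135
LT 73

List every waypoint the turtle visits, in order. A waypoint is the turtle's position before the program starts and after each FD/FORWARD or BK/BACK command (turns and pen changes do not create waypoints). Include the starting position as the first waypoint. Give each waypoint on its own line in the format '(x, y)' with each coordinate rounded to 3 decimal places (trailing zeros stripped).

Answer: (0, 0)
(19, 0)
(22, 0)
(33, 0)
(36, 0)
(55, 0)

Derivation:
Executing turtle program step by step:
Start: pos=(0,0), heading=0, pen down
FD 19: (0,0) -> (19,0) [heading=0, draw]
FD 3: (19,0) -> (22,0) [heading=0, draw]
FD 11: (22,0) -> (33,0) [heading=0, draw]
FD 3: (33,0) -> (36,0) [heading=0, draw]
FD 19: (36,0) -> (55,0) [heading=0, draw]
RT 135: heading 0 -> 225
LT 73: heading 225 -> 298
Final: pos=(55,0), heading=298, 5 segment(s) drawn
Waypoints (6 total):
(0, 0)
(19, 0)
(22, 0)
(33, 0)
(36, 0)
(55, 0)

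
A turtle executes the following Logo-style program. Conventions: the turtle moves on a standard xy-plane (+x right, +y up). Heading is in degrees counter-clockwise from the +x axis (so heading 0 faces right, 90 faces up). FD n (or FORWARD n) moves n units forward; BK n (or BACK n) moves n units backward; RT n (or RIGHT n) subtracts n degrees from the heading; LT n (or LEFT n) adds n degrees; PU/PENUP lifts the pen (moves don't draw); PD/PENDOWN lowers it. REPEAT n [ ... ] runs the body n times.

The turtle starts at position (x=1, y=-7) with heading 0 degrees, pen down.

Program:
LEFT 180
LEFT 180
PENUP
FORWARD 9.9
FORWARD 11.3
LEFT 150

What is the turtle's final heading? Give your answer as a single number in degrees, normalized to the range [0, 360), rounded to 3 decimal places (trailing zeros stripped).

Executing turtle program step by step:
Start: pos=(1,-7), heading=0, pen down
LT 180: heading 0 -> 180
LT 180: heading 180 -> 0
PU: pen up
FD 9.9: (1,-7) -> (10.9,-7) [heading=0, move]
FD 11.3: (10.9,-7) -> (22.2,-7) [heading=0, move]
LT 150: heading 0 -> 150
Final: pos=(22.2,-7), heading=150, 0 segment(s) drawn

Answer: 150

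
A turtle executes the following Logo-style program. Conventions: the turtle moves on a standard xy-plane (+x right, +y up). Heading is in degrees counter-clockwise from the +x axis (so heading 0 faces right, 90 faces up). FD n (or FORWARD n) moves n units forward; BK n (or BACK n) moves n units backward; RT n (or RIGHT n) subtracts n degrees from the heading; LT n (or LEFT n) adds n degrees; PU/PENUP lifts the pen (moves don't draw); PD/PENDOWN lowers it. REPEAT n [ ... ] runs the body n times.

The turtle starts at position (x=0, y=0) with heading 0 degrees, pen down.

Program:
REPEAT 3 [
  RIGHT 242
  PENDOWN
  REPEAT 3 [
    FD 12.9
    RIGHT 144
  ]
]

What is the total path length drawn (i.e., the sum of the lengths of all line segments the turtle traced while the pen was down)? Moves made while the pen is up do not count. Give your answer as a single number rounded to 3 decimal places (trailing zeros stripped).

Executing turtle program step by step:
Start: pos=(0,0), heading=0, pen down
REPEAT 3 [
  -- iteration 1/3 --
  RT 242: heading 0 -> 118
  PD: pen down
  REPEAT 3 [
    -- iteration 1/3 --
    FD 12.9: (0,0) -> (-6.056,11.39) [heading=118, draw]
    RT 144: heading 118 -> 334
    -- iteration 2/3 --
    FD 12.9: (-6.056,11.39) -> (5.538,5.735) [heading=334, draw]
    RT 144: heading 334 -> 190
    -- iteration 3/3 --
    FD 12.9: (5.538,5.735) -> (-7.166,3.495) [heading=190, draw]
    RT 144: heading 190 -> 46
  ]
  -- iteration 2/3 --
  RT 242: heading 46 -> 164
  PD: pen down
  REPEAT 3 [
    -- iteration 1/3 --
    FD 12.9: (-7.166,3.495) -> (-19.566,7.051) [heading=164, draw]
    RT 144: heading 164 -> 20
    -- iteration 2/3 --
    FD 12.9: (-19.566,7.051) -> (-7.444,11.463) [heading=20, draw]
    RT 144: heading 20 -> 236
    -- iteration 3/3 --
    FD 12.9: (-7.444,11.463) -> (-14.658,0.768) [heading=236, draw]
    RT 144: heading 236 -> 92
  ]
  -- iteration 3/3 --
  RT 242: heading 92 -> 210
  PD: pen down
  REPEAT 3 [
    -- iteration 1/3 --
    FD 12.9: (-14.658,0.768) -> (-25.829,-5.682) [heading=210, draw]
    RT 144: heading 210 -> 66
    -- iteration 2/3 --
    FD 12.9: (-25.829,-5.682) -> (-20.582,6.103) [heading=66, draw]
    RT 144: heading 66 -> 282
    -- iteration 3/3 --
    FD 12.9: (-20.582,6.103) -> (-17.9,-6.515) [heading=282, draw]
    RT 144: heading 282 -> 138
  ]
]
Final: pos=(-17.9,-6.515), heading=138, 9 segment(s) drawn

Segment lengths:
  seg 1: (0,0) -> (-6.056,11.39), length = 12.9
  seg 2: (-6.056,11.39) -> (5.538,5.735), length = 12.9
  seg 3: (5.538,5.735) -> (-7.166,3.495), length = 12.9
  seg 4: (-7.166,3.495) -> (-19.566,7.051), length = 12.9
  seg 5: (-19.566,7.051) -> (-7.444,11.463), length = 12.9
  seg 6: (-7.444,11.463) -> (-14.658,0.768), length = 12.9
  seg 7: (-14.658,0.768) -> (-25.829,-5.682), length = 12.9
  seg 8: (-25.829,-5.682) -> (-20.582,6.103), length = 12.9
  seg 9: (-20.582,6.103) -> (-17.9,-6.515), length = 12.9
Total = 116.1

Answer: 116.1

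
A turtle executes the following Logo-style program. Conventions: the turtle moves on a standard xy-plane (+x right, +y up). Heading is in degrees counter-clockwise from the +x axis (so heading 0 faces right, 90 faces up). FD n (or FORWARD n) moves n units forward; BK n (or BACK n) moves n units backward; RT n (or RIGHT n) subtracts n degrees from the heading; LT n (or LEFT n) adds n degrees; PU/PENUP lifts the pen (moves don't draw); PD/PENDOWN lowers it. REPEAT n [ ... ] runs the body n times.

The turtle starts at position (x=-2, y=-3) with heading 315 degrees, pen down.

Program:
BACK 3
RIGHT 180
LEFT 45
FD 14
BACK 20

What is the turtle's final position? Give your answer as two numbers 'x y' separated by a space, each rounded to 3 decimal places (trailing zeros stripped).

Answer: 1.879 -0.879

Derivation:
Executing turtle program step by step:
Start: pos=(-2,-3), heading=315, pen down
BK 3: (-2,-3) -> (-4.121,-0.879) [heading=315, draw]
RT 180: heading 315 -> 135
LT 45: heading 135 -> 180
FD 14: (-4.121,-0.879) -> (-18.121,-0.879) [heading=180, draw]
BK 20: (-18.121,-0.879) -> (1.879,-0.879) [heading=180, draw]
Final: pos=(1.879,-0.879), heading=180, 3 segment(s) drawn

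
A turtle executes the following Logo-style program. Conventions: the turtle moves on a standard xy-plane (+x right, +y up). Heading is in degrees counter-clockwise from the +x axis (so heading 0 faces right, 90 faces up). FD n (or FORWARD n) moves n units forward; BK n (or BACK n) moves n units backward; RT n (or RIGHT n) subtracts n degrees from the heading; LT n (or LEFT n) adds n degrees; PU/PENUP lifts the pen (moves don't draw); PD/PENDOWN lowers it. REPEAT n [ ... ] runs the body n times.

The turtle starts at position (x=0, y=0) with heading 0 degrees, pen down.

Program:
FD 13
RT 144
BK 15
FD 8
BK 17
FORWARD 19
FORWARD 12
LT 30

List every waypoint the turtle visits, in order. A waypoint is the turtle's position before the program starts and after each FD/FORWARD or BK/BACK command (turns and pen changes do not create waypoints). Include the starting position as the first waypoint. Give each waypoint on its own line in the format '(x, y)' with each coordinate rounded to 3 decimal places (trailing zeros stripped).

Answer: (0, 0)
(13, 0)
(25.135, 8.817)
(18.663, 4.114)
(32.416, 14.107)
(17.045, 2.939)
(7.337, -4.114)

Derivation:
Executing turtle program step by step:
Start: pos=(0,0), heading=0, pen down
FD 13: (0,0) -> (13,0) [heading=0, draw]
RT 144: heading 0 -> 216
BK 15: (13,0) -> (25.135,8.817) [heading=216, draw]
FD 8: (25.135,8.817) -> (18.663,4.114) [heading=216, draw]
BK 17: (18.663,4.114) -> (32.416,14.107) [heading=216, draw]
FD 19: (32.416,14.107) -> (17.045,2.939) [heading=216, draw]
FD 12: (17.045,2.939) -> (7.337,-4.114) [heading=216, draw]
LT 30: heading 216 -> 246
Final: pos=(7.337,-4.114), heading=246, 6 segment(s) drawn
Waypoints (7 total):
(0, 0)
(13, 0)
(25.135, 8.817)
(18.663, 4.114)
(32.416, 14.107)
(17.045, 2.939)
(7.337, -4.114)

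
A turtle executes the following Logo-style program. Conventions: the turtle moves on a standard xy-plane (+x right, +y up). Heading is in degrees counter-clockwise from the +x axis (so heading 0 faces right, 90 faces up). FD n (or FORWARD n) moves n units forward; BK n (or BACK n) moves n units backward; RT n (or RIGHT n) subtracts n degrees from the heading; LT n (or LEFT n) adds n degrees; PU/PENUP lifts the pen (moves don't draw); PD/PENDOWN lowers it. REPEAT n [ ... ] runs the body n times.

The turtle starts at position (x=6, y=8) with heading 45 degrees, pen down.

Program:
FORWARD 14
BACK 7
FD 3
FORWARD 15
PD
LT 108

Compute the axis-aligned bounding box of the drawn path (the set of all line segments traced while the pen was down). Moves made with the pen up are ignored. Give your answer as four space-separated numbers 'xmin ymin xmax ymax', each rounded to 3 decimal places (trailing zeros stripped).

Answer: 6 8 23.678 25.678

Derivation:
Executing turtle program step by step:
Start: pos=(6,8), heading=45, pen down
FD 14: (6,8) -> (15.899,17.899) [heading=45, draw]
BK 7: (15.899,17.899) -> (10.95,12.95) [heading=45, draw]
FD 3: (10.95,12.95) -> (13.071,15.071) [heading=45, draw]
FD 15: (13.071,15.071) -> (23.678,25.678) [heading=45, draw]
PD: pen down
LT 108: heading 45 -> 153
Final: pos=(23.678,25.678), heading=153, 4 segment(s) drawn

Segment endpoints: x in {6, 10.95, 13.071, 15.899, 23.678}, y in {8, 12.95, 15.071, 17.899, 25.678}
xmin=6, ymin=8, xmax=23.678, ymax=25.678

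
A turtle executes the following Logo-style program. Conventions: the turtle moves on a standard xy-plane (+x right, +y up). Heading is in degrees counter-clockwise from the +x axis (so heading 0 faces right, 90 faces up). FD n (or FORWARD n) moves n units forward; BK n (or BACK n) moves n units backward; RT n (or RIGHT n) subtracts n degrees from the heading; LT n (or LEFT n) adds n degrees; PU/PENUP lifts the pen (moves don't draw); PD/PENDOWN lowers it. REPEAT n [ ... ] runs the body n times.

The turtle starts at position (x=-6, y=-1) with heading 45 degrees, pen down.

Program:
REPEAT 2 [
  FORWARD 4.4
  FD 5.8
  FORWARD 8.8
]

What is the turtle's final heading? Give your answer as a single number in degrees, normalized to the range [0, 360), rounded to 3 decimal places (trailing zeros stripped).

Answer: 45

Derivation:
Executing turtle program step by step:
Start: pos=(-6,-1), heading=45, pen down
REPEAT 2 [
  -- iteration 1/2 --
  FD 4.4: (-6,-1) -> (-2.889,2.111) [heading=45, draw]
  FD 5.8: (-2.889,2.111) -> (1.212,6.212) [heading=45, draw]
  FD 8.8: (1.212,6.212) -> (7.435,12.435) [heading=45, draw]
  -- iteration 2/2 --
  FD 4.4: (7.435,12.435) -> (10.546,15.546) [heading=45, draw]
  FD 5.8: (10.546,15.546) -> (14.648,19.648) [heading=45, draw]
  FD 8.8: (14.648,19.648) -> (20.87,25.87) [heading=45, draw]
]
Final: pos=(20.87,25.87), heading=45, 6 segment(s) drawn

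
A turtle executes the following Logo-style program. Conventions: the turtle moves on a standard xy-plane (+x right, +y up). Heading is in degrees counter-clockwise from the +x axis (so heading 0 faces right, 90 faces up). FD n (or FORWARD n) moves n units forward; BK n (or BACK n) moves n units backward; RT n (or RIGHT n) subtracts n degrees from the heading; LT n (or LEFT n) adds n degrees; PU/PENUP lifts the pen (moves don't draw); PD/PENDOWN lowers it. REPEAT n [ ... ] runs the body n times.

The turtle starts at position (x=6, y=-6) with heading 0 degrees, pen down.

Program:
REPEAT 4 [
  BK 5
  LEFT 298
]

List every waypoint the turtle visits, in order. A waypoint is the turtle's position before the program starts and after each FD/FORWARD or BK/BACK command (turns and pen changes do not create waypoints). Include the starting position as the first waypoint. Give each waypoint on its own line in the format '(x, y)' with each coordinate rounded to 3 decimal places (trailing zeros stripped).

Answer: (6, -6)
(1, -6)
(-1.347, -1.585)
(1.449, 2.56)
(6.421, 2.037)

Derivation:
Executing turtle program step by step:
Start: pos=(6,-6), heading=0, pen down
REPEAT 4 [
  -- iteration 1/4 --
  BK 5: (6,-6) -> (1,-6) [heading=0, draw]
  LT 298: heading 0 -> 298
  -- iteration 2/4 --
  BK 5: (1,-6) -> (-1.347,-1.585) [heading=298, draw]
  LT 298: heading 298 -> 236
  -- iteration 3/4 --
  BK 5: (-1.347,-1.585) -> (1.449,2.56) [heading=236, draw]
  LT 298: heading 236 -> 174
  -- iteration 4/4 --
  BK 5: (1.449,2.56) -> (6.421,2.037) [heading=174, draw]
  LT 298: heading 174 -> 112
]
Final: pos=(6.421,2.037), heading=112, 4 segment(s) drawn
Waypoints (5 total):
(6, -6)
(1, -6)
(-1.347, -1.585)
(1.449, 2.56)
(6.421, 2.037)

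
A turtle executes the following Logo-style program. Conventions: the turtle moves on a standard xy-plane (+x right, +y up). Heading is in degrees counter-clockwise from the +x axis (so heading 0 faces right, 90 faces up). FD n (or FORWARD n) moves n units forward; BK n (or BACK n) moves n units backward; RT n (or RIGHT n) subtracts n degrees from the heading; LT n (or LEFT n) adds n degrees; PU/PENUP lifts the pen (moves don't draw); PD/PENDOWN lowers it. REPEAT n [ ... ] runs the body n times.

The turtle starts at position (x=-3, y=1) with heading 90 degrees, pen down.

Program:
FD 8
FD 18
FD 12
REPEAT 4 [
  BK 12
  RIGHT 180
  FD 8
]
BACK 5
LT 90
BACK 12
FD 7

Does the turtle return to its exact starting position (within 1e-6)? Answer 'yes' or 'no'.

Executing turtle program step by step:
Start: pos=(-3,1), heading=90, pen down
FD 8: (-3,1) -> (-3,9) [heading=90, draw]
FD 18: (-3,9) -> (-3,27) [heading=90, draw]
FD 12: (-3,27) -> (-3,39) [heading=90, draw]
REPEAT 4 [
  -- iteration 1/4 --
  BK 12: (-3,39) -> (-3,27) [heading=90, draw]
  RT 180: heading 90 -> 270
  FD 8: (-3,27) -> (-3,19) [heading=270, draw]
  -- iteration 2/4 --
  BK 12: (-3,19) -> (-3,31) [heading=270, draw]
  RT 180: heading 270 -> 90
  FD 8: (-3,31) -> (-3,39) [heading=90, draw]
  -- iteration 3/4 --
  BK 12: (-3,39) -> (-3,27) [heading=90, draw]
  RT 180: heading 90 -> 270
  FD 8: (-3,27) -> (-3,19) [heading=270, draw]
  -- iteration 4/4 --
  BK 12: (-3,19) -> (-3,31) [heading=270, draw]
  RT 180: heading 270 -> 90
  FD 8: (-3,31) -> (-3,39) [heading=90, draw]
]
BK 5: (-3,39) -> (-3,34) [heading=90, draw]
LT 90: heading 90 -> 180
BK 12: (-3,34) -> (9,34) [heading=180, draw]
FD 7: (9,34) -> (2,34) [heading=180, draw]
Final: pos=(2,34), heading=180, 14 segment(s) drawn

Start position: (-3, 1)
Final position: (2, 34)
Distance = 33.377; >= 1e-6 -> NOT closed

Answer: no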